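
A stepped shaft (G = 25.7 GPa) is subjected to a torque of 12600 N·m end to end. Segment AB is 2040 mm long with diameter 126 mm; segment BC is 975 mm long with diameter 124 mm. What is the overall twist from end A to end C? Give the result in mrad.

J_AB = π(0.126)⁴/32 = 2.47×10^-5 m⁴; J_BC = π(0.124)⁴/32 = 2.32×10^-5 m⁴.
θ = (T/G)·Σ L_i/J_i = (12600/25.7×10⁹)·(2.04/2.47×10^-5 + 0.975/2.32×10^-5) = 0.06101 rad.

61.0 mrad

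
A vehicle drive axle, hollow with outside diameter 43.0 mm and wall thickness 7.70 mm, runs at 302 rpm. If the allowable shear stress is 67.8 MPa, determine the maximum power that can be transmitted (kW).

J = π(d_o⁴ − d_i⁴)/32 = π(0.0430⁴ − 0.0276⁴)/32 = 2.787×10^-7 m⁴.
T_max = τ_allow·J/r = 6.78×10^7 × 2.787×10^-7 / 0.0215 = 878.8 N·m.
ω = 2π·302/60 = 31.63 rad/s, so P_max = T_max·ω = 2.779×10^4 W.

27.8 kW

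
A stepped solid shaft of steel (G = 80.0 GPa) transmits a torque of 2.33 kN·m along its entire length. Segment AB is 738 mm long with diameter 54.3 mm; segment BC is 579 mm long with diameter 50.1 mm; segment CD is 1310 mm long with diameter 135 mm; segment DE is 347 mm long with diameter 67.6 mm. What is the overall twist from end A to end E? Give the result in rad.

J_AB = π(0.0543)⁴/32 = 8.53×10^-7 m⁴; J_BC = π(0.0501)⁴/32 = 6.19×10^-7 m⁴; J_CD = π(0.135)⁴/32 = 3.26×10^-5 m⁴; J_DE = π(0.0676)⁴/32 = 2.05×10^-6 m⁴.
θ = (T/G)·Σ L_i/J_i = (2330/80.0×10⁹)·(0.738/8.53×10^-7 + 0.579/6.19×10^-7 + 1.31/3.26×10^-5 + 0.347/2.05×10^-6) = 0.05855 rad.

0.0585 rad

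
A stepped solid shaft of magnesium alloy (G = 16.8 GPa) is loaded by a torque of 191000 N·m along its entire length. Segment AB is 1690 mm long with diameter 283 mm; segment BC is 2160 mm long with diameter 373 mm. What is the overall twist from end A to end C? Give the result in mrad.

J_AB = π(0.283)⁴/32 = 6.30×10^-4 m⁴; J_BC = π(0.373)⁴/32 = 1.90×10^-3 m⁴.
θ = (T/G)·Σ L_i/J_i = (191000/16.8×10⁹)·(1.69/6.30×10^-4 + 2.16/1.90×10^-3) = 0.04343 rad.

43.4 mrad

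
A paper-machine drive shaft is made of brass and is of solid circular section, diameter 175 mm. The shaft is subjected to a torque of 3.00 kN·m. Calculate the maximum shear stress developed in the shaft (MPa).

J = πd⁴/32 = π(0.175)⁴/32 = 9.208×10^-5 m⁴.
τ_max = T·r/J = 3000 × 0.0875 / 9.208×10^-5 = 2.851×10^6 Pa.

2.85 MPa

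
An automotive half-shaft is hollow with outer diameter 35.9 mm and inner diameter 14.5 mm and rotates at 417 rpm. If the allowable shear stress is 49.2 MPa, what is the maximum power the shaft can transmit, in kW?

19.0 kW

J = π(d_o⁴ − d_i⁴)/32 = π(0.0359⁴ − 0.0145⁴)/32 = 1.587×10^-7 m⁴.
T_max = τ_allow·J/r = 4.92×10^7 × 1.587×10^-7 / 0.0180 = 435.1 N·m.
ω = 2π·417/60 = 43.67 rad/s, so P_max = T_max·ω = 1.900×10^4 W.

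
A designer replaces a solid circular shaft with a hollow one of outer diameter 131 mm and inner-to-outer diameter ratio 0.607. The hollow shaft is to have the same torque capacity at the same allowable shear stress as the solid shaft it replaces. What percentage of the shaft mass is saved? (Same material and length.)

30.4 %

Equal τ_max and T ⇒ the solid shaft needs d_s³ = d_o³(1−k⁴), so d_s = 131·(1−0.607⁴)^(1/3) = 124.8 mm.
Area ratio A_h/A_s = d_o²(1−k²)/d_s² = (1−k²)/(1−k⁴)^(2/3) = 0.6961.
Mass saving = 1 − 0.6961 = 30.4 %.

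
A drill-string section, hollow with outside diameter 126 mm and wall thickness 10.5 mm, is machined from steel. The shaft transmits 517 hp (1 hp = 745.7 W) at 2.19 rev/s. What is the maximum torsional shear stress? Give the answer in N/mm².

138 N/mm²

ω = 2π·2.19 = 13.76 rad/s, so T = P/ω = 517×745.7 / 13.76 = 28020 N·m.
J = π(d_o⁴ − d_i⁴)/32 = π(0.126⁴ − 0.105⁴)/32 = 1.281×10^-5 m⁴.
τ_max = T·r/J = 28020 × 0.0630 / 1.281×10^-5 = 1.378×10^8 Pa.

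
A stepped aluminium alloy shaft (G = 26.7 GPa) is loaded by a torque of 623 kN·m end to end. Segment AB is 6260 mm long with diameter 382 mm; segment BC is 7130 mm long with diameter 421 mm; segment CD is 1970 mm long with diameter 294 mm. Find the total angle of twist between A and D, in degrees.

J_AB = π(0.382)⁴/32 = 2.09×10^-3 m⁴; J_BC = π(0.421)⁴/32 = 3.08×10^-3 m⁴; J_CD = π(0.294)⁴/32 = 7.33×10^-4 m⁴.
θ = (T/G)·Σ L_i/J_i = (623000/26.7×10⁹)·(6.26/2.09×10^-3 + 7.13/3.08×10^-3 + 1.97/7.33×10^-4) = 0.1865 rad.

10.7°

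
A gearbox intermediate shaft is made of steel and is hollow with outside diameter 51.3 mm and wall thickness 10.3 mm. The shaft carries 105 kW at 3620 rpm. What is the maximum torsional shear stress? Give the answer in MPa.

ω = 2π·3620/60 = 379.1 rad/s, so T = P/ω = 105×10³ / 379.1 = 277.0 N·m.
J = π(d_o⁴ − d_i⁴)/32 = π(0.0513⁴ − 0.0307⁴)/32 = 5.927×10^-7 m⁴.
τ_max = T·r/J = 277.0 × 0.0256 / 5.927×10^-7 = 1.199×10^7 Pa.

12.0 MPa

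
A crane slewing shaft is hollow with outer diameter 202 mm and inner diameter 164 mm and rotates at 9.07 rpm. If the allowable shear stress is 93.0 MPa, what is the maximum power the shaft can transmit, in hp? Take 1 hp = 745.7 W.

108 hp

J = π(d_o⁴ − d_i⁴)/32 = π(0.202⁴ − 0.164⁴)/32 = 9.244×10^-5 m⁴.
T_max = τ_allow·J/r = 9.30×10^7 × 9.244×10^-5 / 0.101 = 85120 N·m.
ω = 2π·9.07/60 = 0.9498 rad/s, so P_max = T_max·ω = 8.084×10^4 W.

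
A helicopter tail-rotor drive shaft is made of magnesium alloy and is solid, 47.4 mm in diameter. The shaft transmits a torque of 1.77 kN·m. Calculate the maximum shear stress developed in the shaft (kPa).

84600 kPa

J = πd⁴/32 = π(0.0474)⁴/32 = 4.956×10^-7 m⁴.
τ_max = T·r/J = 1770 × 0.0237 / 4.956×10^-7 = 8.465×10^7 Pa.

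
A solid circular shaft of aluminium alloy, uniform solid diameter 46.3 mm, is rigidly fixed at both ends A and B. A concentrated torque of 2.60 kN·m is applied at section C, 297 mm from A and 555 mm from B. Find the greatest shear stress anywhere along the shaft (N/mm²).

With uniform GJ and both ends fixed, compatibility θ_AC = θ_CB gives T_A·a = T_B·b, together with T_A + T_B = T₀.
T_A = T₀·b/(a+b) = 2600·555/852.0 = 1694 N·m; T_B = 906.3 N·m.
τ in each portion: τ_AC = 8.69×10^7 Pa, τ_CB = 4.65×10^7 Pa; maximum is in AC.
τ_max = T_AC·r/J = 1694·0.0231/4.51×10^-7 = 8.691×10^7 Pa.

86.9 N/mm²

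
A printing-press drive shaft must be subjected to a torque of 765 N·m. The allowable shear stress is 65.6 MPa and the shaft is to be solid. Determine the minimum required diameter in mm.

For a solid shaft τ_max = 16T/(πd³), so d = (16T/(π τ_allow))^(1/3) = (16·765.0/(π·6.56×10^7))^(1/3) = 0.03902 m.

39.0 mm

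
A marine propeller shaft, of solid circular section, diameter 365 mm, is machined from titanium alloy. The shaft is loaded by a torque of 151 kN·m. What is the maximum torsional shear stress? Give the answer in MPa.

15.8 MPa

J = πd⁴/32 = π(0.365)⁴/32 = 1.742×10^-3 m⁴.
τ_max = T·r/J = 151000 × 0.182 / 1.742×10^-3 = 1.581×10^7 Pa.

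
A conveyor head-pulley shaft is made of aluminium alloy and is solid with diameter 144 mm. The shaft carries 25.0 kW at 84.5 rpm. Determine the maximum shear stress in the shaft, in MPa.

ω = 2π·84.5/60 = 8.849 rad/s, so T = P/ω = 25.0×10³ / 8.849 = 2825 N·m.
J = πd⁴/32 = π(0.144)⁴/32 = 4.221×10^-5 m⁴.
τ_max = T·r/J = 2825 × 0.0720 / 4.221×10^-5 = 4.819×10^6 Pa.

4.82 MPa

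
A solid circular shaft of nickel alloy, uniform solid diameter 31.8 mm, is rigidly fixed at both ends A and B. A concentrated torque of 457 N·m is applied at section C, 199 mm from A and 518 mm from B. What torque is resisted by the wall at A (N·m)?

330 N·m

With uniform GJ and both ends fixed, compatibility θ_AC = θ_CB gives T_A·a = T_B·b, together with T_A + T_B = T₀.
T_A = T₀·b/(a+b) = 457.0·518/717.0 = 330.2 N·m; T_B = 126.8 N·m.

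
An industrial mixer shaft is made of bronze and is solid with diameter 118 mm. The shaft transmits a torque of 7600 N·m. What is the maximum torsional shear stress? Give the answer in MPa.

J = πd⁴/32 = π(0.118)⁴/32 = 1.903×10^-5 m⁴.
τ_max = T·r/J = 7600 × 0.0590 / 1.903×10^-5 = 2.356×10^7 Pa.

23.6 MPa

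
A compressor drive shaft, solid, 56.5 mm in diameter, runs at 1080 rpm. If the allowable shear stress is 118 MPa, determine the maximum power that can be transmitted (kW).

J = πd⁴/32 = π(0.0565)⁴/32 = 1.000×10^-6 m⁴.
T_max = τ_allow·J/r = 1.18×10^8 × 1.000×10^-6 / 0.0283 = 4179 N·m.
ω = 2π·1080/60 = 113.1 rad/s, so P_max = T_max·ω = 4.726×10^5 W.

473 kW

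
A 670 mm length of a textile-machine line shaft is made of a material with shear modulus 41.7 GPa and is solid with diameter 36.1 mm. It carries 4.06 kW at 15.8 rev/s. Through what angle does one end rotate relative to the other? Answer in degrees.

ω = 2π·15.8 = 99.27 rad/s, so T = P/ω = 4.06×10³ / 99.27 = 40.90 N·m.
J = πd⁴/32 = π(0.0361)⁴/32 = 1.667×10^-7 m⁴.
θ = T·L/(G·J) = 40.90 × 0.670 / (41.7×10⁹ × 1.667×10^-7) = 3.941×10^-3 rad.

0.226°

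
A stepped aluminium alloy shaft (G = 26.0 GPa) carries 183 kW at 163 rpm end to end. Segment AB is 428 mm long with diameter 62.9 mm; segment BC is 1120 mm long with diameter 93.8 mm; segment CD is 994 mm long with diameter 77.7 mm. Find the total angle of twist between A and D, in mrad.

ω = 2π·163/60 = 17.07 rad/s, so T = P/ω = 183×10³ / 17.07 = 10720 N·m.
J_AB = π(0.0629)⁴/32 = 1.54×10^-6 m⁴; J_BC = π(0.0938)⁴/32 = 7.60×10^-6 m⁴; J_CD = π(0.0777)⁴/32 = 3.58×10^-6 m⁴.
θ = (T/G)·Σ L_i/J_i = (10720/26.0×10⁹)·(0.428/1.54×10^-6 + 1.12/7.60×10^-6 + 0.994/3.58×10^-6) = 0.2902 rad.

290 mrad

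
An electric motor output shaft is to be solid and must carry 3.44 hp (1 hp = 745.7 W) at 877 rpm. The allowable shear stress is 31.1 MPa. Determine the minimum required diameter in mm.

16.6 mm

ω = 2π·877/60 = 91.84 rad/s, so T = P/ω = 3.44×745.7 / 91.84 = 27.93 N·m.
For a solid shaft τ_max = 16T/(πd³), so d = (16T/(π τ_allow))^(1/3) = (16·27.93/(π·3.11×10^7))^(1/3) = 0.01660 m.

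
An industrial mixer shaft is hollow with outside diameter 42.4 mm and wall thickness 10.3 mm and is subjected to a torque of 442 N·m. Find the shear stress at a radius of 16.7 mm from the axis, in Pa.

J = π(d_o⁴ − d_i⁴)/32 = π(0.0424⁴ − 0.0218⁴)/32 = 2.951×10^-7 m⁴.
Shear stress varies linearly with radius: τ = T·r/J = 442.0 × 0.0167 / 2.951×10^-7 = 2.501×10^7 Pa.

2.50e7 Pa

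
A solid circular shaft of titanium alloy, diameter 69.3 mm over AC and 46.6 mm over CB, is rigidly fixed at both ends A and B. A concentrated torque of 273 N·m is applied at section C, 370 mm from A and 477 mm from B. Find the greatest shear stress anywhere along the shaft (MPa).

Compatibility: T_A·a/J_AC = T_B·b/J_CB with T_A + T_B = T₀.
J_AC = 2.26×10^-6 m⁴, J_CB = 4.63×10^-7 m⁴, so T_A = T₀·(J_AC/a)/((J_AC/a)+(J_CB/b)) = 235.6 N·m, T_B = 37.37 N·m.
τ in each portion: τ_AC = 3.61×10^6 Pa, τ_CB = 1.88×10^6 Pa; maximum is in AC.
τ_max = T_AC·r/J = 235.6·0.0347/2.26×10^-6 = 3.606×10^6 Pa.

3.61 MPa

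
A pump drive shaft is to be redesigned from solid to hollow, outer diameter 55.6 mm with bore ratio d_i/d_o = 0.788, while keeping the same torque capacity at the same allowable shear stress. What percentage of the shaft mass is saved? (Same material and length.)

47.6 %

Equal τ_max and T ⇒ the solid shaft needs d_s³ = d_o³(1−k⁴), so d_s = 55.6·(1−0.788⁴)^(1/3) = 47.27 mm.
Area ratio A_h/A_s = d_o²(1−k²)/d_s² = (1−k²)/(1−k⁴)^(2/3) = 0.5245.
Mass saving = 1 − 0.5245 = 47.6 %.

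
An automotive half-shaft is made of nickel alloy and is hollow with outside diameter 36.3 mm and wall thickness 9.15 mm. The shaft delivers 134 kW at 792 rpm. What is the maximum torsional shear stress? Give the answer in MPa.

183 MPa

ω = 2π·792/60 = 82.94 rad/s, so T = P/ω = 134×10³ / 82.94 = 1616 N·m.
J = π(d_o⁴ − d_i⁴)/32 = π(0.0363⁴ − 0.0180⁴)/32 = 1.602×10^-7 m⁴.
τ_max = T·r/J = 1616 × 0.0181 / 1.602×10^-7 = 1.831×10^8 Pa.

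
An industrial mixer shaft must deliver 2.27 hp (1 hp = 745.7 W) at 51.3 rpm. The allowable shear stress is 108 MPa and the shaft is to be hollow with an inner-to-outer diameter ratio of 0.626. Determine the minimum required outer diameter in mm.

26.0 mm

ω = 2π·51.3/60 = 5.372 rad/s, so T = P/ω = 2.27×745.7 / 5.372 = 315.1 N·m.
For a hollow shaft with d_i/d_o = 0.626: τ_max = 16T/(π d_o³ (1−k⁴)), so d_o = [16T/(π τ_allow (1−k⁴))]^(1/3) = [16·315.1/(π·1.08×10^8·0.8464)]^(1/3) = 0.02599 m.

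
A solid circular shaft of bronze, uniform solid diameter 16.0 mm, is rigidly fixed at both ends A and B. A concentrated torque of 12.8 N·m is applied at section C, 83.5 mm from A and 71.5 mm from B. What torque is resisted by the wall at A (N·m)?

With uniform GJ and both ends fixed, compatibility θ_AC = θ_CB gives T_A·a = T_B·b, together with T_A + T_B = T₀.
T_A = T₀·b/(a+b) = 12.80·71.5/155.0 = 5.905 N·m; T_B = 6.895 N·m.

5.90 N·m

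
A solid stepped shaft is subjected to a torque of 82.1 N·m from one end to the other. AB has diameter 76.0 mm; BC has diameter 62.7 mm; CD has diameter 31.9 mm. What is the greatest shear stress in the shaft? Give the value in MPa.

12.9 MPa

Under the same torque, τ_max = 16T/(πd³) is largest where d is smallest — segment CD (d = 31.9 mm).
τ_max = 16·82.10/(π·(0.0319)³) = 1.288×10^7 Pa.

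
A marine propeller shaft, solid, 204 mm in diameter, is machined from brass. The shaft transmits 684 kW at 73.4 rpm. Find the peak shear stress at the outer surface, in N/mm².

ω = 2π·73.4/60 = 7.686 rad/s, so T = P/ω = 684×10³ / 7.686 = 88990 N·m.
J = πd⁴/32 = π(0.204)⁴/32 = 1.700×10^-4 m⁴.
τ_max = T·r/J = 88990 × 0.102 / 1.700×10^-4 = 5.338×10^7 Pa.

53.4 N/mm²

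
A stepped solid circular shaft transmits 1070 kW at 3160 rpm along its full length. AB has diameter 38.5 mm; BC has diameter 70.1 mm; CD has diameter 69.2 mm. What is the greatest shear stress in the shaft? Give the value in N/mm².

ω = 2π·3160/60 = 330.9 rad/s, so T = P/ω = 1070×10³ / 330.9 = 3233 N·m.
Under the same torque, τ_max = 16T/(πd³) is largest where d is smallest — segment AB (d = 38.5 mm).
τ_max = 16·3233/(π·(0.0385)³) = 2.886×10^8 Pa.

289 N/mm²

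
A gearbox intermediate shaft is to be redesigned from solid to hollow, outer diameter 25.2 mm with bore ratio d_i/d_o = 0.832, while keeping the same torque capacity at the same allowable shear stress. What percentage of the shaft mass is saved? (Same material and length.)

Equal τ_max and T ⇒ the solid shaft needs d_s³ = d_o³(1−k⁴), so d_s = 25.2·(1−0.832⁴)^(1/3) = 20.28 mm.
Area ratio A_h/A_s = d_o²(1−k²)/d_s² = (1−k²)/(1−k⁴)^(2/3) = 0.4755.
Mass saving = 1 − 0.4755 = 52.5 %.

52.5 %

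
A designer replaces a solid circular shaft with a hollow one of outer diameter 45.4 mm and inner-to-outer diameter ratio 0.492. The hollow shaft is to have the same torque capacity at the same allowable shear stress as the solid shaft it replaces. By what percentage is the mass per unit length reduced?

21.1 %

Equal τ_max and T ⇒ the solid shaft needs d_s³ = d_o³(1−k⁴), so d_s = 45.4·(1−0.492⁴)^(1/3) = 44.50 mm.
Area ratio A_h/A_s = d_o²(1−k²)/d_s² = (1−k²)/(1−k⁴)^(2/3) = 0.7891.
Mass saving = 1 − 0.7891 = 21.1 %.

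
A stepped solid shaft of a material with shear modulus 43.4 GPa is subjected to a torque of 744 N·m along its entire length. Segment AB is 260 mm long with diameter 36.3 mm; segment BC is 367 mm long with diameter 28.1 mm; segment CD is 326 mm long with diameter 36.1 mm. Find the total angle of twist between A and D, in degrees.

9.31°

J_AB = π(0.0363)⁴/32 = 1.70×10^-7 m⁴; J_BC = π(0.0281)⁴/32 = 6.12×10^-8 m⁴; J_CD = π(0.0361)⁴/32 = 1.67×10^-7 m⁴.
θ = (T/G)·Σ L_i/J_i = (744.0/43.4×10⁹)·(0.260/1.70×10^-7 + 0.367/6.12×10^-8 + 0.326/1.67×10^-7) = 0.1624 rad.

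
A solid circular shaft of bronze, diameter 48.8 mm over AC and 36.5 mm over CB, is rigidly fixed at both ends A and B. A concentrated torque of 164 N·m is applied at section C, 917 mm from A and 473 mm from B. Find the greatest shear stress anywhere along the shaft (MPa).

6.49 MPa

Compatibility: T_A·a/J_AC = T_B·b/J_CB with T_A + T_B = T₀.
J_AC = 5.57×10^-7 m⁴, J_CB = 1.74×10^-7 m⁴, so T_A = T₀·(J_AC/a)/((J_AC/a)+(J_CB/b)) = 102.1 N·m, T_B = 61.93 N·m.
τ in each portion: τ_AC = 4.47×10^6 Pa, τ_CB = 6.49×10^6 Pa; maximum is in CB.
τ_max = T_CB·r/J = 61.93·0.0182/1.74×10^-7 = 6.486×10^6 Pa.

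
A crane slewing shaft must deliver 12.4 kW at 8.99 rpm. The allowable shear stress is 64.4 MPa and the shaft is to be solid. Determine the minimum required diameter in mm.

101 mm

ω = 2π·8.99/60 = 0.9414 rad/s, so T = P/ω = 12.4×10³ / 0.9414 = 13170 N·m.
For a solid shaft τ_max = 16T/(πd³), so d = (16T/(π τ_allow))^(1/3) = (16·13170/(π·6.44×10^7))^(1/3) = 0.1014 m.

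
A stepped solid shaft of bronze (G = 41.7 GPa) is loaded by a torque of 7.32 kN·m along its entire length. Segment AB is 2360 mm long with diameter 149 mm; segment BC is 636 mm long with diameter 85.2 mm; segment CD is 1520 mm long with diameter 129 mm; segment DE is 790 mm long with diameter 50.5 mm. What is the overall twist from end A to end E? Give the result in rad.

0.257 rad

J_AB = π(0.149)⁴/32 = 4.84×10^-5 m⁴; J_BC = π(0.0852)⁴/32 = 5.17×10^-6 m⁴; J_CD = π(0.129)⁴/32 = 2.72×10^-5 m⁴; J_DE = π(0.0505)⁴/32 = 6.39×10^-7 m⁴.
θ = (T/G)·Σ L_i/J_i = (7320/41.7×10⁹)·(2.36/4.84×10^-5 + 0.636/5.17×10^-6 + 1.52/2.72×10^-5 + 0.790/6.39×10^-7) = 0.2571 rad.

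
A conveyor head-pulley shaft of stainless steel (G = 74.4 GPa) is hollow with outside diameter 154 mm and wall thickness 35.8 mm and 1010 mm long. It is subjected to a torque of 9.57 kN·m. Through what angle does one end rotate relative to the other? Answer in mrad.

J = π(d_o⁴ − d_i⁴)/32 = π(0.154⁴ − 0.0824⁴)/32 = 5.069×10^-5 m⁴.
θ = T·L/(G·J) = 9570 × 1.01 / (74.4×10⁹ × 5.069×10^-5) = 2.563×10^-3 rad.

2.56 mrad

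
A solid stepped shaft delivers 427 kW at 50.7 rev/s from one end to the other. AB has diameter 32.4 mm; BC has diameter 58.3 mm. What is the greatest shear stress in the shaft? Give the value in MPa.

ω = 2π·50.7 = 318.6 rad/s, so T = P/ω = 427×10³ / 318.6 = 1340 N·m.
Under the same torque, τ_max = 16T/(πd³) is largest where d is smallest — segment AB (d = 32.4 mm).
τ_max = 16·1340/(π·(0.0324)³) = 2.007×10^8 Pa.

201 MPa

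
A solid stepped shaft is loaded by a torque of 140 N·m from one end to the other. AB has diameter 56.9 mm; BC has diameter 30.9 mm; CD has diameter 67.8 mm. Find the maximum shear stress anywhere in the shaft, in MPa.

Under the same torque, τ_max = 16T/(πd³) is largest where d is smallest — segment BC (d = 30.9 mm).
τ_max = 16·140.0/(π·(0.0309)³) = 2.417×10^7 Pa.

24.2 MPa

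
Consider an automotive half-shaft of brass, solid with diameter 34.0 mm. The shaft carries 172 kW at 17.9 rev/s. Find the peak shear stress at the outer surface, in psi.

ω = 2π·17.9 = 112.5 rad/s, so T = P/ω = 172×10³ / 112.5 = 1529 N·m.
J = πd⁴/32 = π(0.0340)⁴/32 = 1.312×10^-7 m⁴.
τ_max = T·r/J = 1529 × 0.0170 / 1.312×10^-7 = 1.982×10^8 Pa.

28700 psi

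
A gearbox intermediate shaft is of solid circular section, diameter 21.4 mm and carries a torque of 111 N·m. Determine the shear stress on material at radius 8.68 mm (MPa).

J = πd⁴/32 = π(0.0214)⁴/32 = 2.059×10^-8 m⁴.
Shear stress varies linearly with radius: τ = T·r/J = 111.0 × 0.00868 / 2.059×10^-8 = 4.679×10^7 Pa.

46.8 MPa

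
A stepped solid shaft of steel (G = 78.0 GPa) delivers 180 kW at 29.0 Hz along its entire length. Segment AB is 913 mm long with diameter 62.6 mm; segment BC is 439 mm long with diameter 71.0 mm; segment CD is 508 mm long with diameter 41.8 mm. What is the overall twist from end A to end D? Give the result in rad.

ω = 2π·29.0 = 182.2 rad/s, so T = P/ω = 180×10³ / 182.2 = 987.9 N·m.
J_AB = π(0.0626)⁴/32 = 1.51×10^-6 m⁴; J_BC = π(0.0710)⁴/32 = 2.49×10^-6 m⁴; J_CD = π(0.0418)⁴/32 = 3.00×10^-7 m⁴.
θ = (T/G)·Σ L_i/J_i = (987.9/78.0×10⁹)·(0.913/1.51×10^-6 + 0.439/2.49×10^-6 + 0.508/3.00×10^-7) = 0.03136 rad.

0.0314 rad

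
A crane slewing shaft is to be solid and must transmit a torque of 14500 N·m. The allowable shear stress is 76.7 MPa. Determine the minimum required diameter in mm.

For a solid shaft τ_max = 16T/(πd³), so d = (16T/(π τ_allow))^(1/3) = (16·14500/(π·7.67×10^7))^(1/3) = 0.09874 m.

98.7 mm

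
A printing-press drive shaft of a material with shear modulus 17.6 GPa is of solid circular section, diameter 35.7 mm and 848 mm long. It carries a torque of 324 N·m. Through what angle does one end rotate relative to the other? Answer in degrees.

J = πd⁴/32 = π(0.0357)⁴/32 = 1.595×10^-7 m⁴.
θ = T·L/(G·J) = 324.0 × 0.848 / (17.6×10⁹ × 1.595×10^-7) = 0.09789 rad.

5.61°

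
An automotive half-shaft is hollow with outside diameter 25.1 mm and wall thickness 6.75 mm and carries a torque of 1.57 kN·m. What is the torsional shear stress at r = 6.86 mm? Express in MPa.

290 MPa

J = π(d_o⁴ − d_i⁴)/32 = π(0.0251⁴ − 0.0116⁴)/32 = 3.719×10^-8 m⁴.
Shear stress varies linearly with radius: τ = T·r/J = 1570 × 0.00686 / 3.719×10^-8 = 2.896×10^8 Pa.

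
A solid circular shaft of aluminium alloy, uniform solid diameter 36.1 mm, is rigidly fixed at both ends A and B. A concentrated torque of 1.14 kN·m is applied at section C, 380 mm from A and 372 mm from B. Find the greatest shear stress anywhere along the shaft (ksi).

With uniform GJ and both ends fixed, compatibility θ_AC = θ_CB gives T_A·a = T_B·b, together with T_A + T_B = T₀.
T_A = T₀·b/(a+b) = 1140·372/752.0 = 563.9 N·m; T_B = 576.1 N·m.
τ in each portion: τ_AC = 6.10×10^7 Pa, τ_CB = 6.24×10^7 Pa; maximum is in CB.
τ_max = T_CB·r/J = 576.1·0.0181/1.67×10^-7 = 6.236×10^7 Pa.

9.04 ksi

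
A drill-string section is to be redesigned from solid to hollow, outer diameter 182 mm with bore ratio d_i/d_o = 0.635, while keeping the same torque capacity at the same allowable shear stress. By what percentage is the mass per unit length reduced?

32.8 %

Equal τ_max and T ⇒ the solid shaft needs d_s³ = d_o³(1−k⁴), so d_s = 182·(1−0.635⁴)^(1/3) = 171.5 mm.
Area ratio A_h/A_s = d_o²(1−k²)/d_s² = (1−k²)/(1−k⁴)^(2/3) = 0.6717.
Mass saving = 1 − 0.6717 = 32.8 %.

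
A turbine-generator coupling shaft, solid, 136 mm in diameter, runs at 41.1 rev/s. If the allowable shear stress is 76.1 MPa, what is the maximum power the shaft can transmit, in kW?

J = πd⁴/32 = π(0.136)⁴/32 = 3.359×10^-5 m⁴.
T_max = τ_allow·J/r = 7.61×10^7 × 3.359×10^-5 / 0.0680 = 37590 N·m.
ω = 2π·41.1 = 258.2 rad/s, so P_max = T_max·ω = 9.706×10^6 W.

9710 kW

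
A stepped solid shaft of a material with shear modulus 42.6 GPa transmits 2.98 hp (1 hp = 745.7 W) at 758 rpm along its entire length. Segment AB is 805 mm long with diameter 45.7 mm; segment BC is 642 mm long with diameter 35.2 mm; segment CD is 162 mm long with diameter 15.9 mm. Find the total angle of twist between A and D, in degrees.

ω = 2π·758/60 = 79.38 rad/s, so T = P/ω = 2.98×745.7 / 79.38 = 28.00 N·m.
J_AB = π(0.0457)⁴/32 = 4.28×10^-7 m⁴; J_BC = π(0.0352)⁴/32 = 1.51×10^-7 m⁴; J_CD = π(0.0159)⁴/32 = 6.27×10^-9 m⁴.
θ = (T/G)·Σ L_i/J_i = (28.00/42.6×10⁹)·(0.805/4.28×10^-7 + 0.642/1.51×10^-7 + 0.162/6.27×10^-9) = 0.02100 rad.

1.20°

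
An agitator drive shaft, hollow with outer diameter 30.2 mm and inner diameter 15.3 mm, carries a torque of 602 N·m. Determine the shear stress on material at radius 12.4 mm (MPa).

97.9 MPa

J = π(d_o⁴ − d_i⁴)/32 = π(0.0302⁴ − 0.0153⁴)/32 = 7.628×10^-8 m⁴.
Shear stress varies linearly with radius: τ = T·r/J = 602.0 × 0.0124 / 7.628×10^-8 = 9.786×10^7 Pa.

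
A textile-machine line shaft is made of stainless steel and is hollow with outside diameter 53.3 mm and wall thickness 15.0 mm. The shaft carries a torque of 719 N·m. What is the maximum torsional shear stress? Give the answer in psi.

J = π(d_o⁴ − d_i⁴)/32 = π(0.0533⁴ − 0.0233⁴)/32 = 7.634×10^-7 m⁴.
τ_max = T·r/J = 719.0 × 0.0267 / 7.634×10^-7 = 2.510×10^7 Pa.

3640 psi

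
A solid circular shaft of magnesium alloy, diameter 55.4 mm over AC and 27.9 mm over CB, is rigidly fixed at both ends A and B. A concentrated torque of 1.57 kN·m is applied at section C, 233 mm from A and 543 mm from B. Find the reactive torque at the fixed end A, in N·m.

1530 N·m

Compatibility: T_A·a/J_AC = T_B·b/J_CB with T_A + T_B = T₀.
J_AC = 9.25×10^-7 m⁴, J_CB = 5.95×10^-8 m⁴, so T_A = T₀·(J_AC/a)/((J_AC/a)+(J_CB/b)) = 1528 N·m, T_B = 42.17 N·m.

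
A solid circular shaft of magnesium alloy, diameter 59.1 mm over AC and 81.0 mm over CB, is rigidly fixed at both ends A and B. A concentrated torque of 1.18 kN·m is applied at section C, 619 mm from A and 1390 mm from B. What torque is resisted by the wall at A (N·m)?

459 N·m

Compatibility: T_A·a/J_AC = T_B·b/J_CB with T_A + T_B = T₀.
J_AC = 1.20×10^-6 m⁴, J_CB = 4.23×10^-6 m⁴, so T_A = T₀·(J_AC/a)/((J_AC/a)+(J_CB/b)) = 458.9 N·m, T_B = 721.1 N·m.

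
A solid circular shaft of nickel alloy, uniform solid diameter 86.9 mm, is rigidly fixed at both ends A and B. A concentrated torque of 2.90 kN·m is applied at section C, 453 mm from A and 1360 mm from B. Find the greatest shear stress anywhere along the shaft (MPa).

With uniform GJ and both ends fixed, compatibility θ_AC = θ_CB gives T_A·a = T_B·b, together with T_A + T_B = T₀.
T_A = T₀·b/(a+b) = 2900·1360/1813 = 2175 N·m; T_B = 724.6 N·m.
τ in each portion: τ_AC = 1.69×10^7 Pa, τ_CB = 5.62×10^6 Pa; maximum is in AC.
τ_max = T_AC·r/J = 2175·0.0435/5.60×10^-6 = 1.688×10^7 Pa.

16.9 MPa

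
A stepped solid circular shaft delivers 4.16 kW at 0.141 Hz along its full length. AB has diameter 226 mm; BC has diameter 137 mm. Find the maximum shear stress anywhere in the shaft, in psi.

1350 psi

ω = 2π·0.141 = 0.8859 rad/s, so T = P/ω = 4.16×10³ / 0.8859 = 4696 N·m.
Under the same torque, τ_max = 16T/(πd³) is largest where d is smallest — segment BC (d = 137 mm).
τ_max = 16·4696/(π·(0.137)³) = 9.300×10^6 Pa.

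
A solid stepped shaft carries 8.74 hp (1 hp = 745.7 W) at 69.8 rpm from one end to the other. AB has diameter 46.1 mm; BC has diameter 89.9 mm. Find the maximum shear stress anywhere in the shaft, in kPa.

46400 kPa

ω = 2π·69.8/60 = 7.309 rad/s, so T = P/ω = 8.74×745.7 / 7.309 = 891.6 N·m.
Under the same torque, τ_max = 16T/(πd³) is largest where d is smallest — segment AB (d = 46.1 mm).
τ_max = 16·891.6/(π·(0.0461)³) = 4.635×10^7 Pa.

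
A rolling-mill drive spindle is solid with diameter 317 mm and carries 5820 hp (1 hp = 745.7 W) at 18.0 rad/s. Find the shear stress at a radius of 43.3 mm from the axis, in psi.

1530 psi

ω = 18.0 rad/s, so T = P/ω = 5820×745.7 / 18.00 = 241100 N·m.
J = πd⁴/32 = π(0.317)⁴/32 = 9.914×10^-4 m⁴.
Shear stress varies linearly with radius: τ = T·r/J = 241100 × 0.0433 / 9.914×10^-4 = 1.053×10^7 Pa.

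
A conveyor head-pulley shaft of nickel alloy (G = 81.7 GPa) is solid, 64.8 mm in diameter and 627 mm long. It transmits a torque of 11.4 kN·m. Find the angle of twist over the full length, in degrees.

2.90°

J = πd⁴/32 = π(0.0648)⁴/32 = 1.731×10^-6 m⁴.
θ = T·L/(G·J) = 11400 × 0.627 / (81.7×10⁹ × 1.731×10^-6) = 0.05054 rad.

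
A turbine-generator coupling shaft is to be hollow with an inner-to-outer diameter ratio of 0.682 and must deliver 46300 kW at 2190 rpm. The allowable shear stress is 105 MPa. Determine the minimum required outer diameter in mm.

232 mm

ω = 2π·2190/60 = 229.3 rad/s, so T = P/ω = 46300×10³ / 229.3 = 201900 N·m.
For a hollow shaft with d_i/d_o = 0.682: τ_max = 16T/(π d_o³ (1−k⁴)), so d_o = [16T/(π τ_allow (1−k⁴))]^(1/3) = [16·201900/(π·1.05×10^8·0.7837)]^(1/3) = 0.2321 m.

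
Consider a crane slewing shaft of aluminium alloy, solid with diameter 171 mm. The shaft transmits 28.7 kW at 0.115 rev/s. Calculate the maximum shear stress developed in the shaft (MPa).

ω = 2π·0.115 = 0.7226 rad/s, so T = P/ω = 28.7×10³ / 0.7226 = 39720 N·m.
J = πd⁴/32 = π(0.171)⁴/32 = 8.394×10^-5 m⁴.
τ_max = T·r/J = 39720 × 0.0855 / 8.394×10^-5 = 4.046×10^7 Pa.

40.5 MPa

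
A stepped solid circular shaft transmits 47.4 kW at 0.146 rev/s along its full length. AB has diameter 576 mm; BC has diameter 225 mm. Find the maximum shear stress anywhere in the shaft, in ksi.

ω = 2π·0.146 = 0.9173 rad/s, so T = P/ω = 47.4×10³ / 0.9173 = 51670 N·m.
Under the same torque, τ_max = 16T/(πd³) is largest where d is smallest — segment BC (d = 225 mm).
τ_max = 16·51670/(π·(0.225)³) = 2.310×10^7 Pa.

3.35 ksi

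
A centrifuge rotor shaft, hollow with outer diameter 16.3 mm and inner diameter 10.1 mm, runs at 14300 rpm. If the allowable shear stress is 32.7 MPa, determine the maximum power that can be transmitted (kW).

35.5 kW

J = π(d_o⁴ − d_i⁴)/32 = π(0.0163⁴ − 0.0101⁴)/32 = 5.909×10^-9 m⁴.
T_max = τ_allow·J/r = 3.27×10^7 × 5.909×10^-9 / 0.00815 = 23.71 N·m.
ω = 2π·14300/60 = 1497 rad/s, so P_max = T_max·ω = 3.550×10^4 W.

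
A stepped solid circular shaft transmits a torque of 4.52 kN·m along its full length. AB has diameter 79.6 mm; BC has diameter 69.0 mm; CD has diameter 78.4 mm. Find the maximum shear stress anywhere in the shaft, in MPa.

Under the same torque, τ_max = 16T/(πd³) is largest where d is smallest — segment BC (d = 69.0 mm).
τ_max = 16·4520/(π·(0.0690)³) = 7.007×10^7 Pa.

70.1 MPa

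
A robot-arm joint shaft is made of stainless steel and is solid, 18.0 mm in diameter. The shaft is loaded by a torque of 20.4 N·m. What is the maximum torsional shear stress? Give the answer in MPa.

J = πd⁴/32 = π(0.0180)⁴/32 = 1.031×10^-8 m⁴.
τ_max = T·r/J = 20.40 × 0.00900 / 1.031×10^-8 = 1.781×10^7 Pa.

17.8 MPa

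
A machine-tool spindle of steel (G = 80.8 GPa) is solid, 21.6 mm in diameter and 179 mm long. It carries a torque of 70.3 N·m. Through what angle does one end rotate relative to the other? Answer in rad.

0.00729 rad

J = πd⁴/32 = π(0.0216)⁴/32 = 2.137×10^-8 m⁴.
θ = T·L/(G·J) = 70.30 × 0.179 / (80.8×10⁹ × 2.137×10^-8) = 7.288×10^-3 rad.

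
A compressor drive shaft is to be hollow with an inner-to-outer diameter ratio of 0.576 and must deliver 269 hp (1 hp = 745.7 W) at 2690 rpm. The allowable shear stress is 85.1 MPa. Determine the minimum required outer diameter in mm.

ω = 2π·2690/60 = 281.7 rad/s, so T = P/ω = 269×745.7 / 281.7 = 712.1 N·m.
For a hollow shaft with d_i/d_o = 0.576: τ_max = 16T/(π d_o³ (1−k⁴)), so d_o = [16T/(π τ_allow (1−k⁴))]^(1/3) = [16·712.1/(π·8.51×10^7·0.8899)]^(1/3) = 0.03631 m.

36.3 mm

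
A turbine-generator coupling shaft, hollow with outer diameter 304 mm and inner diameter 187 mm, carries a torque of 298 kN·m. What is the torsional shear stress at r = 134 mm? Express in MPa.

55.6 MPa

J = π(d_o⁴ − d_i⁴)/32 = π(0.304⁴ − 0.187⁴)/32 = 7.184×10^-4 m⁴.
Shear stress varies linearly with radius: τ = T·r/J = 298000 × 0.134 / 7.184×10^-4 = 5.558×10^7 Pa.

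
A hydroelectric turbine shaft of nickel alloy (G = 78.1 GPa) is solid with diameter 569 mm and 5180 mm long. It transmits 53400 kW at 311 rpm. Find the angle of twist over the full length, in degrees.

0.605°

ω = 2π·311/60 = 32.57 rad/s, so T = P/ω = 53400×10³ / 32.57 = 1.640e6 N·m.
J = πd⁴/32 = π(0.569)⁴/32 = 0.01029 m⁴.
θ = T·L/(G·J) = 1.640e6 × 5.18 / (78.1×10⁹ × 0.01029) = 0.01057 rad.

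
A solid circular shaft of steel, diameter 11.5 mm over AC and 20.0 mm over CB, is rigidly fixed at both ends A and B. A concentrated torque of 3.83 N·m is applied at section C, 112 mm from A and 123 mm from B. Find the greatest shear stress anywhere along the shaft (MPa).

Compatibility: T_A·a/J_AC = T_B·b/J_CB with T_A + T_B = T₀.
J_AC = 1.72×10^-9 m⁴, J_CB = 1.57×10^-8 m⁴, so T_A = T₀·(J_AC/a)/((J_AC/a)+(J_CB/b)) = 0.4105 N·m, T_B = 3.419 N·m.
τ in each portion: τ_AC = 1.37×10^6 Pa, τ_CB = 2.18×10^6 Pa; maximum is in CB.
τ_max = T_CB·r/J = 3.419·0.0100/1.57×10^-8 = 2.177×10^6 Pa.

2.18 MPa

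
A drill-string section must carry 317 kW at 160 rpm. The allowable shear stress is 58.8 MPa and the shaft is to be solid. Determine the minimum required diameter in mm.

118 mm

ω = 2π·160/60 = 16.76 rad/s, so T = P/ω = 317×10³ / 16.76 = 18920 N·m.
For a solid shaft τ_max = 16T/(πd³), so d = (16T/(π τ_allow))^(1/3) = (16·18920/(π·5.88×10^7))^(1/3) = 0.1179 m.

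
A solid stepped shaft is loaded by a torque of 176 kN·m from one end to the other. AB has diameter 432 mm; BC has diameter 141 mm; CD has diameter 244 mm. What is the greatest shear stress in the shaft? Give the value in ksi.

Under the same torque, τ_max = 16T/(πd³) is largest where d is smallest — segment BC (d = 141 mm).
τ_max = 16·176000/(π·(0.141)³) = 3.198×10^8 Pa.

46.4 ksi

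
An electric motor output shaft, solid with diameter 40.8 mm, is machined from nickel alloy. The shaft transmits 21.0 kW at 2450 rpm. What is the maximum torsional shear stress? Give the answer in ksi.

0.890 ksi

ω = 2π·2450/60 = 256.6 rad/s, so T = P/ω = 21.0×10³ / 256.6 = 81.85 N·m.
J = πd⁴/32 = π(0.0408)⁴/32 = 2.720×10^-7 m⁴.
τ_max = T·r/J = 81.85 × 0.0204 / 2.720×10^-7 = 6.138×10^6 Pa.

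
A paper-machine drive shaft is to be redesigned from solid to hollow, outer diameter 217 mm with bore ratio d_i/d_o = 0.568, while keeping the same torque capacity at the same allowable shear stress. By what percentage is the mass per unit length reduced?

27.1 %

Equal τ_max and T ⇒ the solid shaft needs d_s³ = d_o³(1−k⁴), so d_s = 217·(1−0.568⁴)^(1/3) = 209.2 mm.
Area ratio A_h/A_s = d_o²(1−k²)/d_s² = (1−k²)/(1−k⁴)^(2/3) = 0.7289.
Mass saving = 1 − 0.7289 = 27.1 %.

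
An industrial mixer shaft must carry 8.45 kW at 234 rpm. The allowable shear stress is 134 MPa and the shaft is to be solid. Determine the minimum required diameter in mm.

23.6 mm

ω = 2π·234/60 = 24.50 rad/s, so T = P/ω = 8.45×10³ / 24.50 = 344.8 N·m.
For a solid shaft τ_max = 16T/(πd³), so d = (16T/(π τ_allow))^(1/3) = (16·344.8/(π·1.34×10^8))^(1/3) = 0.02358 m.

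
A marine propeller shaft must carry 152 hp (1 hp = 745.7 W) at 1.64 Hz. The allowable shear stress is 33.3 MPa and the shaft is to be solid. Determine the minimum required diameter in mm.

ω = 2π·1.64 = 10.30 rad/s, so T = P/ω = 152×745.7 / 10.30 = 11000 N·m.
For a solid shaft τ_max = 16T/(πd³), so d = (16T/(π τ_allow))^(1/3) = (16·11000/(π·3.33×10^7))^(1/3) = 0.1189 m.

119 mm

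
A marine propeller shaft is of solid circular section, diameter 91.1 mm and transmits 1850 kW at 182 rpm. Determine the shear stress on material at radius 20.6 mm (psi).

42900 psi

ω = 2π·182/60 = 19.06 rad/s, so T = P/ω = 1850×10³ / 19.06 = 97070 N·m.
J = πd⁴/32 = π(0.0911)⁴/32 = 6.762×10^-6 m⁴.
Shear stress varies linearly with radius: τ = T·r/J = 97070 × 0.0206 / 6.762×10^-6 = 2.957×10^8 Pa.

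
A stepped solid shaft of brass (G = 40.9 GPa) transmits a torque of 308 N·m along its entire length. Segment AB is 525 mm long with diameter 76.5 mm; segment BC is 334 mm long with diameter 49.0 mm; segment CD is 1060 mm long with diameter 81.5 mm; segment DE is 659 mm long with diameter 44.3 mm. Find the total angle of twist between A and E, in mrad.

J_AB = π(0.0765)⁴/32 = 3.36×10^-6 m⁴; J_BC = π(0.0490)⁴/32 = 5.66×10^-7 m⁴; J_CD = π(0.0815)⁴/32 = 4.33×10^-6 m⁴; J_DE = π(0.0443)⁴/32 = 3.78×10^-7 m⁴.
θ = (T/G)·Σ L_i/J_i = (308.0/40.9×10⁹)·(0.525/3.36×10^-6 + 0.334/5.66×10^-7 + 1.06/4.33×10^-6 + 0.659/3.78×10^-7) = 0.02059 rad.

20.6 mrad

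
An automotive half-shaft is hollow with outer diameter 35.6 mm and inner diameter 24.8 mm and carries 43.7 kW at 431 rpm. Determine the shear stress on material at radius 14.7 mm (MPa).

118 MPa

ω = 2π·431/60 = 45.13 rad/s, so T = P/ω = 43.7×10³ / 45.13 = 968.2 N·m.
J = π(d_o⁴ − d_i⁴)/32 = π(0.0356⁴ − 0.0248⁴)/32 = 1.206×10^-7 m⁴.
Shear stress varies linearly with radius: τ = T·r/J = 968.2 × 0.0147 / 1.206×10^-7 = 1.181×10^8 Pa.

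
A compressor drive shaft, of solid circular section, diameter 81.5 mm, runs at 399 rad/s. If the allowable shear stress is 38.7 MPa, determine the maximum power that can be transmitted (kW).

J = πd⁴/32 = π(0.0815)⁴/32 = 4.331×10^-6 m⁴.
T_max = τ_allow·J/r = 3.87×10^7 × 4.331×10^-6 / 0.0408 = 4114 N·m.
ω = 399 rad/s, so P_max = T_max·ω = 1.641×10^6 W.

1640 kW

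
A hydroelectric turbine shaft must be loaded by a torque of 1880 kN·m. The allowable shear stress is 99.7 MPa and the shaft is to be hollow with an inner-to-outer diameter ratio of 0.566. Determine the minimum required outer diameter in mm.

475 mm

For a hollow shaft with d_i/d_o = 0.566: τ_max = 16T/(π d_o³ (1−k⁴)), so d_o = [16T/(π τ_allow (1−k⁴))]^(1/3) = [16·1.880e6/(π·9.97×10^7·0.8974)]^(1/3) = 0.4748 m.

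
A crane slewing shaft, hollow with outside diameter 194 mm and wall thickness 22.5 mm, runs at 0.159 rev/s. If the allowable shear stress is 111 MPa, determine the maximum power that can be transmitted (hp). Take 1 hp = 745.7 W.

139 hp

J = π(d_o⁴ − d_i⁴)/32 = π(0.194⁴ − 0.149⁴)/32 = 9.067×10^-5 m⁴.
T_max = τ_allow·J/r = 1.11×10^8 × 9.067×10^-5 / 0.0970 = 103800 N·m.
ω = 2π·0.159 = 0.9990 rad/s, so P_max = T_max·ω = 1.037×10^5 W.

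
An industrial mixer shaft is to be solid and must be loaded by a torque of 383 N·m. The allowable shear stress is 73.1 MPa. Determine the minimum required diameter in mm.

For a solid shaft τ_max = 16T/(πd³), so d = (16T/(π τ_allow))^(1/3) = (16·383.0/(π·7.31×10^7))^(1/3) = 0.02988 m.

29.9 mm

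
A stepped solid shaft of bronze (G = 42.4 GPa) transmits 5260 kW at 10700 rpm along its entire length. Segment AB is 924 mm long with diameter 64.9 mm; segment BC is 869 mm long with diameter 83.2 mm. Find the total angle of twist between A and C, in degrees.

4.54°

ω = 2π·10700/60 = 1121 rad/s, so T = P/ω = 5260×10³ / 1121 = 4694 N·m.
J_AB = π(0.0649)⁴/32 = 1.74×10^-6 m⁴; J_BC = π(0.0832)⁴/32 = 4.70×10^-6 m⁴.
θ = (T/G)·Σ L_i/J_i = (4694/42.4×10⁹)·(0.924/1.74×10^-6 + 0.869/4.70×10^-6) = 0.07919 rad.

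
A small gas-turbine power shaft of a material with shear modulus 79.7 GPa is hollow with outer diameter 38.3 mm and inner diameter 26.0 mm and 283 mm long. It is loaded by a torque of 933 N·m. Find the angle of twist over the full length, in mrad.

19.9 mrad

J = π(d_o⁴ − d_i⁴)/32 = π(0.0383⁴ − 0.0260⁴)/32 = 1.664×10^-7 m⁴.
θ = T·L/(G·J) = 933.0 × 0.283 / (79.7×10⁹ × 1.664×10^-7) = 0.01991 rad.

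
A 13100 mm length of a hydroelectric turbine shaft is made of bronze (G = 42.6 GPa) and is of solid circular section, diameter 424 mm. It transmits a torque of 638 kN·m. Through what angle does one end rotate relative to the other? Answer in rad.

J = πd⁴/32 = π(0.424)⁴/32 = 3.173×10^-3 m⁴.
θ = T·L/(G·J) = 638000 × 13.1 / (42.6×10⁹ × 3.173×10^-3) = 0.06183 rad.

0.0618 rad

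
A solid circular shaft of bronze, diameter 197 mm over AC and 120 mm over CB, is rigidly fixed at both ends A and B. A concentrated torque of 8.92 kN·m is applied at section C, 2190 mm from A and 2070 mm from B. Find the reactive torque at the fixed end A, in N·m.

7790 N·m

Compatibility: T_A·a/J_AC = T_B·b/J_CB with T_A + T_B = T₀.
J_AC = 1.48×10^-4 m⁴, J_CB = 2.04×10^-5 m⁴, so T_A = T₀·(J_AC/a)/((J_AC/a)+(J_CB/b)) = 7786 N·m, T_B = 1134 N·m.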